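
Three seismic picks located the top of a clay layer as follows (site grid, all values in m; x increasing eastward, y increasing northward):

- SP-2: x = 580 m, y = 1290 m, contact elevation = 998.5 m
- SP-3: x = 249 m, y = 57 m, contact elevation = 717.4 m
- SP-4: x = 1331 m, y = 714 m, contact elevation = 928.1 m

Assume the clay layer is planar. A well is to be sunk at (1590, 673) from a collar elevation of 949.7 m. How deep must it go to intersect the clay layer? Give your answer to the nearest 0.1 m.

12.8 m

Let the plane be z = a·x + b·y + c.
SP-3−SP-2: −331a − 1233b = −281.1;  SP-4−SP-2: 751a − 576b = −70.4.
Solving gives a = 0.067265, b = 0.209923.
Then c = 998.5 − a·580 − b·1290 = 688.69.
At (1590, 673): z_contact = 106.95 + 141.28 + 688.69 = 936.91 m.
Depth below ground = 949.7 − 936.91 = 12.8 m.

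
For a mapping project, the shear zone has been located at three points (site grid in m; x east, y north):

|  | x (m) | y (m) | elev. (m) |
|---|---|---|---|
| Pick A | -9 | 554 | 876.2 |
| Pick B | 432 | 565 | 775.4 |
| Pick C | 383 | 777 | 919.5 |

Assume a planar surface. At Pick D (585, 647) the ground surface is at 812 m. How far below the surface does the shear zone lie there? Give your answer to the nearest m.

Two edge vectors: Pick A→Pick B = (441, 11, -100.8), Pick A→Pick C = (392, 223, 43.3).
Normal n = (Pick A→Pick B) × (Pick A→Pick C) = (22954.7, -58608.9, 94031).
So ∂z/∂x = −n_x/n_z = −0.24412 and ∂z/∂y = −n_y/n_z = 0.62329.
Intercept c from Pick A: 876.2 − 2.20 − 345.30 = 528.70.
At (585, 647): z_contact = −142.8 + 403.3 + 528.70 = 789.2 m.
Depth below ground = 812 − 789.2 = 23 m.

23 m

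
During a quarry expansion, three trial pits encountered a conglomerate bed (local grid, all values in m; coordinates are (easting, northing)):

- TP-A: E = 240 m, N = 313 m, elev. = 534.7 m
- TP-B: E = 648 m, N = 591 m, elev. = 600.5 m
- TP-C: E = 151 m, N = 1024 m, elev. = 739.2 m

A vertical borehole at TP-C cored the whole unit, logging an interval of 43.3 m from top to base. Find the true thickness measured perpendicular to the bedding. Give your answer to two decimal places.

41.64 m

Let the plane be z = a·E + b·N + c.
TP-B−TP-A: 408a + 278b = 65.8;  TP-C−TP-A: −89a + 711b = 204.5.
Solving gives a = −0.03198, b = 0.28362.
|∇z| = √(a²+b²) = 0.28542, so dip δ = arctan(0.28542) = 15.93°.
True thickness = vertical thickness × cos δ = 43.3 × cos 15.93° = 41.64 m.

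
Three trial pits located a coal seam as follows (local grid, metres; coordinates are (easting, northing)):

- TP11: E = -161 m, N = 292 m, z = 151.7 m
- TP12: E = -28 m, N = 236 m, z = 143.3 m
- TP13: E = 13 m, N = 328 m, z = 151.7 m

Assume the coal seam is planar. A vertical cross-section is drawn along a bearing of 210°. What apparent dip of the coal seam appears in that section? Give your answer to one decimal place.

Let the plane be z = a·E + b·N + c.
TP12−TP11: 133a − 56b = −8.4;  TP13−TP11: 174a + 36b = 0.
Solving gives a = −0.02081, b = 0.10058.
Unit vector along 210° is (sin 210°, cos 210°) = (-0.5000, -0.8660).
Slope in that direction = a·(-0.5000) + b·(-0.8660) = −0.07670.
Apparent dip = arctan|0.07670| = 4.4° (true dip is 5.9°, so apparent ≤ true as expected).

4.4°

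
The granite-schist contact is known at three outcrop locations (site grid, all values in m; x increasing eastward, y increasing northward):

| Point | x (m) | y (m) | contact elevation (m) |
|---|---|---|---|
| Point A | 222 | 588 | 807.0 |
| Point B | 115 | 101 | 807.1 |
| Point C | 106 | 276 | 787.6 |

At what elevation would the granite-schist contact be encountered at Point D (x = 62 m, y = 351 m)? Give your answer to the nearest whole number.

Let the plane be z = a·x + b·y + c.
Point B−Point A: −107a − 487b = 0.1;  Point C−Point A: −116a − 312b = −19.4.
Solving gives a = 0.41020, b = −0.09033.
Then c = 807 − a·222 − b·588 = 769.05.
At (62, 351): z = 25.4 − 31.7 + 769.05 = 762.8 m.

763 m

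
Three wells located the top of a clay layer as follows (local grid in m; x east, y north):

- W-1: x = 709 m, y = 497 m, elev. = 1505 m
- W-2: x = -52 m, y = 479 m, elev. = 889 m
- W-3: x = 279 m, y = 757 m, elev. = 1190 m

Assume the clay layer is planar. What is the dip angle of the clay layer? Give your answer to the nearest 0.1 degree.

Let the plane be z = a·x + b·y + c.
W-2−W-1: −761a − 18b = −616;  W-3−W-1: −430a + 260b = −315.
Solving gives a = 0.80657, b = 0.12240.
Gradient magnitude |∇z| = √(a² + b²) = √(0.65055 + 0.01498) = 0.81580.
True dip = arctan(0.81580) = 39.2°, dipping toward W (azimuth ≈ 261°).

39.2°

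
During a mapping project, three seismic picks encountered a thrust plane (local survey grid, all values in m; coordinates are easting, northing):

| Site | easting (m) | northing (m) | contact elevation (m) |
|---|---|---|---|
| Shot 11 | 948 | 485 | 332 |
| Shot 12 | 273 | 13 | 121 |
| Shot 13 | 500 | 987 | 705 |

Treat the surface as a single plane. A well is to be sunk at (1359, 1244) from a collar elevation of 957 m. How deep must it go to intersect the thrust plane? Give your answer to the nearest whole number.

Let the plane be z = a·easting + b·northing + c.
Shot 12−Shot 11: −675a − 472b = −211;  Shot 13−Shot 11: −448a + 502b = 373.
Solving gives a = −0.12745, b = 0.62929.
Then c = 332 − a·948 − b·485 = 147.61.
At (1359, 1244): z_contact = −173.2 + 782.8 + 147.61 = 757.3 m.
Depth below ground = 957 − 757.3 = 200 m.

200 m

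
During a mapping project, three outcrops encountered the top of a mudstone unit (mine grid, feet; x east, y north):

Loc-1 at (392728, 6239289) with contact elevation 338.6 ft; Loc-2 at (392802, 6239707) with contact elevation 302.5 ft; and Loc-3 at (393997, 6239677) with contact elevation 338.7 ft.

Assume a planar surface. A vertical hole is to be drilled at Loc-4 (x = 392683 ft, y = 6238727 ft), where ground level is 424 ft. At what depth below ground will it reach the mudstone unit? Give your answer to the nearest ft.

Two edge vectors: Loc-1→Loc-2 = (74, 418, -36.1), Loc-1→Loc-3 = (1269, 388, 0.1).
Normal n = (Loc-1→Loc-2) × (Loc-1→Loc-3) = (14048.6, -45818.3, -501730).
So ∂z/∂x = −n_x/n_z = 0.02800032 and ∂z/∂y = −n_y/n_z = −0.09132063.
Intercept c from Loc-1: 338.6 − 10996.51 + 569775.81 = 559117.90.
At (392683, 6238727): z_contact = 10995.2 − 569724.5 + 559117.90 = 388.7 ft.
Depth below ground = 424 − 388.7 = 35 ft.

35 ft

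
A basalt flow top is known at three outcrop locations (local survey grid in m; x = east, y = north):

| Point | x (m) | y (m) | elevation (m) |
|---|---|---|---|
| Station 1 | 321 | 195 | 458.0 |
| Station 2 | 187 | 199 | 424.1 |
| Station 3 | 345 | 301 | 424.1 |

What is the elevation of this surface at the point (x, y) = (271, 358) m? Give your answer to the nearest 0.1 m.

Let the plane be z = a·x + b·y + c.
Station 2−Station 1: −134a + 4b = −33.9;  Station 3−Station 1: 24a + 106b = −33.9.
Solving gives a = 0.24180, b = −0.37456.
Then c = 458 − a·321 − b·195 = 453.42.
At (271, 358): z = 65.5 − 134.1 + 453.42 = 384.9 m.

384.9 m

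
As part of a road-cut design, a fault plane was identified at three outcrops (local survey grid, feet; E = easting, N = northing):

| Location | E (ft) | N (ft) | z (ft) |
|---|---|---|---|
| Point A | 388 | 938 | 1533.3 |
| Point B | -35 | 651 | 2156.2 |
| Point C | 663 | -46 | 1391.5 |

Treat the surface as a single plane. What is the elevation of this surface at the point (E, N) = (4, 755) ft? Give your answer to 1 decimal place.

Two edge vectors: Point A→Point B = (-423, -287, 622.9), Point A→Point C = (275, -984, -141.8).
Normal n = (Point A→Point B) × (Point A→Point C) = (653630.2, 111316.1, 495157).
So ∂z/∂E = −n_x/n_z = −1.32005 and ∂z/∂N = −n_y/n_z = −0.22481.
Intercept c from Point A: 1533.3 + 512.18 + 210.87 = 2256.35.
At (4, 755): z = −5.3 − 169.7 + 2256.35 = 2081.3 ft.

2081.3 ft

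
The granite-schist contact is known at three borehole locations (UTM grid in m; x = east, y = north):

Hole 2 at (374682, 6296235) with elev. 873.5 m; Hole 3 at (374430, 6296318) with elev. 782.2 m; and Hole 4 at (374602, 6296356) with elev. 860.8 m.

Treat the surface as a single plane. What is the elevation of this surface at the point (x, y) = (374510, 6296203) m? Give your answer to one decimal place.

Two edge vectors: Hole 2→Hole 3 = (-252, 83, -91.3), Hole 2→Hole 4 = (-80, 121, -12.7).
Normal n = (Hole 2→Hole 3) × (Hole 2→Hole 4) = (9993.2, 4103.6, -23852).
So ∂z/∂x = −n_x/n_z = 0.418966963 and ∂z/∂y = −n_y/n_z = 0.172044273.
Intercept c from Hole 2: 873.5 − 156979.38 − 1083231.17 = −1239337.05.
At (374510, 6296203): z = 156907.3 + 1083225.7 − 1239337.05 = 795.9 m.

795.9 m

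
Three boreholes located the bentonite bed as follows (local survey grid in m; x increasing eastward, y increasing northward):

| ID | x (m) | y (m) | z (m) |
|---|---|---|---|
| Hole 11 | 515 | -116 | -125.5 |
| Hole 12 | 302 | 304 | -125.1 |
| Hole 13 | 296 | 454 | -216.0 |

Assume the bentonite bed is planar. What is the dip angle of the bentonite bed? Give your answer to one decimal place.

55.5°

Let the plane be z = a·x + b·y + c.
Hole 12−Hole 11: −213a + 420b = 0.4;  Hole 13−Hole 11: −219a + 570b = −90.5.
Solving gives a = −1.29929, b = −0.65797.
Gradient magnitude |∇z| = √(a² + b²) = √(1.68815 + 0.43293) = 1.45639.
True dip = arctan(1.45639) = 55.5°, dipping toward ENE (azimuth ≈ 063°).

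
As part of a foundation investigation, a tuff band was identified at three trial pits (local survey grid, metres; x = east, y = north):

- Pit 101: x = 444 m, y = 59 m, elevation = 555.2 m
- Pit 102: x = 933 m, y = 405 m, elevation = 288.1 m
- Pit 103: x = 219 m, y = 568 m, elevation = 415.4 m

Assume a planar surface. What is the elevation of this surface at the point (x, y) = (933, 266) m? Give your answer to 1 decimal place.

342.7 m

Let the plane be z = a·x + b·y + c.
Pit 102−Pit 101: 489a + 346b = −267.1;  Pit 103−Pit 101: −225a + 509b = −139.8.
Solving gives a = −0.26804, b = −0.39314.
Then c = 555.2 − a·444 − b·59 = 697.41.
At (933, 266): z = −250.1 − 104.6 + 697.41 = 342.7 m.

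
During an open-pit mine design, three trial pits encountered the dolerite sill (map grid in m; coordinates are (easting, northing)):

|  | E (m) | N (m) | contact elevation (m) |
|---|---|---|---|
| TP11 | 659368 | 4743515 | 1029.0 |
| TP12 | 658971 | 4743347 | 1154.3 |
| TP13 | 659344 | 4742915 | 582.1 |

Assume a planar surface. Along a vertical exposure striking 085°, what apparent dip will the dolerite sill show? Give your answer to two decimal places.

29.77°

Two edge vectors: TP11→TP12 = (-397, -168, 125.3), TP11→TP13 = (-24, -600, -446.9).
Normal n = (TP11→TP12) × (TP11→TP13) = (150259.2, -180426.5, 234168).
So ∂z/∂E = −n_x/n_z = −0.64167 and ∂z/∂N = −n_y/n_z = 0.77050.
Unit vector along 085° is (sin 85°, cos 85°) = (0.9962, 0.0872).
Slope in that direction = a·(0.9962) + b·(0.0872) = −0.57208.
Apparent dip = arctan|0.57208| = 29.77° (true dip is 45.1°, so apparent ≤ true as expected).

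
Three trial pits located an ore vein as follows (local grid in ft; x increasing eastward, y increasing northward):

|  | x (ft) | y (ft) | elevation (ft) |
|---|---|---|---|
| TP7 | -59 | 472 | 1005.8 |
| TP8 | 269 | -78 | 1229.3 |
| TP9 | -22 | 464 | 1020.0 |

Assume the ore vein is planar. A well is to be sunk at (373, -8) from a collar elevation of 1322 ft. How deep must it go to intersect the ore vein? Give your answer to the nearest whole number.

72 ft

Let the plane be z = a·x + b·y + c.
TP8−TP7: 328a − 550b = 223.5;  TP9−TP7: 37a − 8b = 14.2.
Solving gives a = 0.33973, b = −0.20376.
Then c = 1005.8 − a·-59 − b·472 = 1122.02.
At (373, -8): z_contact = 126.7 + 1.6 + 1122.02 = 1250.4 ft.
Depth below ground = 1322 − 1250.4 = 72 ft.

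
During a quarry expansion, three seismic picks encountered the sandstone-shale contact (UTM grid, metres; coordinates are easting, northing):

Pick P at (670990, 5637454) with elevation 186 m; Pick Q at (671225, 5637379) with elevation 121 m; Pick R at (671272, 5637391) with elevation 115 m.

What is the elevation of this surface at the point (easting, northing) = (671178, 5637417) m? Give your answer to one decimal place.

Let the plane be z = a·easting + b·northing + c.
Pick Q−Pick P: 235a − 75b = −65;  Pick R−Pick P: 282a − 63b = −71.
Solving gives a = −0.193853428, b = 0.259259259.
Then c = 186 − a·670990 − b·5637454 = −1331302.44.
At (671178, 5637417): z = −130110.2 + 1461552.6 − 1331302.44 = 140.0 m.

140.0 m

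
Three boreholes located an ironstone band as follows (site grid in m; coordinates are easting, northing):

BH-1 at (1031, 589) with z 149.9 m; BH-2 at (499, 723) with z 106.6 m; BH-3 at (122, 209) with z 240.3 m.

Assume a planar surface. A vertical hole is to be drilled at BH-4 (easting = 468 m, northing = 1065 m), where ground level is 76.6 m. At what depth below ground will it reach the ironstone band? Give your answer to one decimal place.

Let the plane be z = a·easting + b·northing + c.
BH-2−BH-1: −532a + 134b = −43.3;  BH-3−BH-1: −909a − 380b = 90.4.
Solving gives a = 0.013398, b = −0.269943.
Then c = 149.9 − a·1031 − b·589 = 295.08.
At (468, 1065): z_contact = 6.27 − 287.49 + 295.08 = 13.86 m.
Depth below ground = 76.6 − 13.86 = 62.7 m.

62.7 m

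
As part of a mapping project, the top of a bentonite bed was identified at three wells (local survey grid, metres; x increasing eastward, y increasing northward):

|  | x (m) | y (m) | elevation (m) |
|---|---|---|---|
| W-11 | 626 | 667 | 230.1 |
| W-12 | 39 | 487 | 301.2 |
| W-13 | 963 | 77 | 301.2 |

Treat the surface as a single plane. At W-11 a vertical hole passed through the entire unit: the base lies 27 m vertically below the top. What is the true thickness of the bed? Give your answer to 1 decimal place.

26.6 m

Let the plane be z = a·x + b·y + c.
W-12−W-11: −587a − 180b = 71.1;  W-13−W-11: 337a − 590b = 71.1.
Solving gives a = −0.07163, b = −0.16142.
|∇z| = √(a²+b²) = 0.17660, so dip δ = arctan(0.17660) = 10.02°.
True thickness = vertical thickness × cos δ = 27 × cos 10.02° = 26.6 m.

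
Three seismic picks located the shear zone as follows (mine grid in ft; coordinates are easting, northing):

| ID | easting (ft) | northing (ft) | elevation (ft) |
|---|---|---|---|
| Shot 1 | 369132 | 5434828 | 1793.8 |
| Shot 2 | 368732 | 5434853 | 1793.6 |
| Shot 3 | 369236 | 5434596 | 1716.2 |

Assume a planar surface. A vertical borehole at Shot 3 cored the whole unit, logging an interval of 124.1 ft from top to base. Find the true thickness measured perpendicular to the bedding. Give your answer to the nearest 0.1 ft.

Let the plane be z = a·easting + b·northing + c.
Shot 2−Shot 1: −400a + 25b = −0.2;  Shot 3−Shot 1: 104a − 232b = −77.6.
Solving gives a = 0.02202, b = 0.34435.
|∇z| = √(a²+b²) = 0.34506, so dip δ = arctan(0.34506) = 19.04°.
True thickness = vertical thickness × cos δ = 124.1 × cos 19.04° = 117.3 ft.

117.3 ft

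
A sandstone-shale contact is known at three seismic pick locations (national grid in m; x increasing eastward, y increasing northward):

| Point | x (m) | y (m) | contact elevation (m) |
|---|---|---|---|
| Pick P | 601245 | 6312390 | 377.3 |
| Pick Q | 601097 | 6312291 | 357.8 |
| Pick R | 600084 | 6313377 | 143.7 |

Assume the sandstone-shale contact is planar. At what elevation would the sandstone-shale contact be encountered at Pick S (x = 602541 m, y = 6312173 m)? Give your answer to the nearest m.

598 m

Let the plane be z = a·x + b·y + c.
Pick Q−Pick P: −148a − 99b = −19.5;  Pick R−Pick P: −1161a + 987b = −233.6.
Solving gives a = 0.16233895, b = −0.04571883.
Then c = 377.3 − a·601245 − b·6312390 = 191366.90.
At (602541, 6312173): z = 97815.9 − 288585.2 + 191366.90 = 597.6 m.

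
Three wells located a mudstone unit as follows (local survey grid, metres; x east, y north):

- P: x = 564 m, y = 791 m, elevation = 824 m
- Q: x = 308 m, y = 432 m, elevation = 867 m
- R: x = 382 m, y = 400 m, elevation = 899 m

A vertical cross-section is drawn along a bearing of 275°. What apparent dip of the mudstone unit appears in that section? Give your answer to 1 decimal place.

Let the plane be z = a·x + b·y + c.
Q−P: −256a − 359b = 43;  R−P: −182a − 391b = 75.
Solving gives a = 0.29093, b = −0.32723.
Unit vector along 275° is (sin 275°, cos 275°) = (-0.9962, 0.0872).
Slope in that direction = a·(-0.9962) + b·(0.0872) = −0.31834.
Apparent dip = arctan|0.31834| = 17.7° (true dip is 23.6°, so apparent ≤ true as expected).

17.7°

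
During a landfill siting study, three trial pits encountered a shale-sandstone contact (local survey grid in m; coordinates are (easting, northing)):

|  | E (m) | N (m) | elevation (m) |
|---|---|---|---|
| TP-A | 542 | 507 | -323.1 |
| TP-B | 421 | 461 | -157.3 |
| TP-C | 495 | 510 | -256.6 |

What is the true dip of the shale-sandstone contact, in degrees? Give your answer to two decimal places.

54.69°

Let the plane be z = a·E + b·N + c.
TP-B−TP-A: −121a − 46b = 165.8;  TP-C−TP-A: −47a + 3b = 66.5.
Solving gives a = −1.40848, b = 0.10055.
Gradient magnitude |∇z| = √(a² + b²) = √(1.98380 + 0.01011) = 1.41206.
True dip = arctan(1.41206) = 54.69°, dipping toward E (azimuth ≈ 094°).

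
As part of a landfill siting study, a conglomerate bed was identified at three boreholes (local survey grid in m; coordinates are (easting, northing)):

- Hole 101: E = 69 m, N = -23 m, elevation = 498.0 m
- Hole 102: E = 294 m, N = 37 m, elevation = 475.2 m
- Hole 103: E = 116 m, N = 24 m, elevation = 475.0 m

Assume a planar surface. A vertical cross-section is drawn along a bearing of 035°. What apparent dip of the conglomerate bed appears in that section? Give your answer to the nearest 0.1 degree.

22.3°

Let the plane be z = a·E + b·N + c.
Hole 102−Hole 101: 225a + 60b = −22.8;  Hole 103−Hole 101: 47a + 47b = −23.
Solving gives a = 0.03977, b = −0.52913.
Unit vector along 035° is (sin 35°, cos 35°) = (0.5736, 0.8192).
Slope in that direction = a·(0.5736) + b·(0.8192) = −0.41063.
Apparent dip = arctan|0.41063| = 22.3° (true dip is 28.0°, so apparent ≤ true as expected).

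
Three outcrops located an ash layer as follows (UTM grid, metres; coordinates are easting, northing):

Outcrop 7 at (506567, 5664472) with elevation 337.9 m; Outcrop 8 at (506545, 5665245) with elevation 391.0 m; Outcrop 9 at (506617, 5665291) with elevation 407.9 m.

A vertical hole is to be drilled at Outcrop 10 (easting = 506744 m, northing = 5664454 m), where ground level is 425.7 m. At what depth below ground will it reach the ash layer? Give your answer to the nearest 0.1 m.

56.0 m

Two edge vectors: Outcrop 7→Outcrop 8 = (-22, 773, 53.1), Outcrop 7→Outcrop 9 = (50, 819, 70).
Normal n = (Outcrop 7→Outcrop 8) × (Outcrop 7→Outcrop 9) = (10621.1, 4195, -56668).
So ∂z/∂easting = −n_x/n_z = 0.187426766 and ∂z/∂northing = −n_y/n_z = 0.074027670.
Intercept c from Outcrop 7: 337.9 − 94944.21 − 419327.66 = −513933.98.
At (506744, 5664454): z_contact = 94977.39 + 419326.33 − 513933.98 = 369.74 m.
Depth below ground = 425.7 − 369.74 = 56.0 m.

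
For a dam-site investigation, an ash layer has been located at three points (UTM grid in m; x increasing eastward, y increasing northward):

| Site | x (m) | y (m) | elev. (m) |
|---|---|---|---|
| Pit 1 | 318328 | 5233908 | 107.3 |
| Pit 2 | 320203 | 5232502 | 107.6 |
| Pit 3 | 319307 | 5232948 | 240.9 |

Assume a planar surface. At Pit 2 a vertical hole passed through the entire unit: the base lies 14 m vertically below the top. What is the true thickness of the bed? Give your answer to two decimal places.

Two edge vectors: Pit 1→Pit 2 = (1875, -1406, 0.3), Pit 1→Pit 3 = (979, -960, 133.6).
Normal n = (Pit 1→Pit 2) × (Pit 1→Pit 3) = (-187553.6, -250206.3, -423526).
So ∂z/∂x = −n_x/n_z = −0.44284 and ∂z/∂y = −n_y/n_z = −0.59077.
|∇z| = √(a²+b²) = 0.73832, so dip δ = arctan(0.73832) = 36.44°.
True thickness = vertical thickness × cos δ = 14 × cos 36.44° = 11.26 m.

11.26 m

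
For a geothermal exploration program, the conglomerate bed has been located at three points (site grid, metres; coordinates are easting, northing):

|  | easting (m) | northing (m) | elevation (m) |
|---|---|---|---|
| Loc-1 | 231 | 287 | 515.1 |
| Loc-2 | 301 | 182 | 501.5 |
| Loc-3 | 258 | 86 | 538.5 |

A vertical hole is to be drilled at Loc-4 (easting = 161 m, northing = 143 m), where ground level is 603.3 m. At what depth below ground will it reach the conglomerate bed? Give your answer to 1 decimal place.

Two edge vectors: Loc-1→Loc-2 = (70, -105, -13.6), Loc-1→Loc-3 = (27, -201, 23.4).
Normal n = (Loc-1→Loc-2) × (Loc-1→Loc-3) = (-5190.6, -2005.2, -11235).
So ∂z/∂easting = −n_x/n_z = −0.46200 and ∂z/∂northing = −n_y/n_z = −0.17848.
Intercept c from Loc-1: 515.1 + 106.72 + 51.22 = 673.05.
At (161, 143): z_contact = −74.38 − 25.52 + 673.05 = 573.14 m.
Depth below ground = 603.3 − 573.14 = 30.2 m.

30.2 m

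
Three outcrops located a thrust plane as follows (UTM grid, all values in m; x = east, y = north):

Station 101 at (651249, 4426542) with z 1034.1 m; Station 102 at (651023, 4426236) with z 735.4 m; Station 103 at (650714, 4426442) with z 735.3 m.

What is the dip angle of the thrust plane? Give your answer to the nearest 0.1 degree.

Two edge vectors: Station 101→Station 102 = (-226, -306, -298.7), Station 101→Station 103 = (-535, -100, -298.8).
Normal n = (Station 101→Station 102) × (Station 101→Station 103) = (61562.8, 92275.7, -141110).
So ∂z/∂x = −n_x/n_z = 0.43628 and ∂z/∂y = −n_y/n_z = 0.65393.
Gradient magnitude |∇z| = √(a² + b²) = √(0.19034 + 0.42762) = 0.78610.
True dip = arctan(0.78610) = 38.2°, dipping toward SSW (azimuth ≈ 214°).

38.2°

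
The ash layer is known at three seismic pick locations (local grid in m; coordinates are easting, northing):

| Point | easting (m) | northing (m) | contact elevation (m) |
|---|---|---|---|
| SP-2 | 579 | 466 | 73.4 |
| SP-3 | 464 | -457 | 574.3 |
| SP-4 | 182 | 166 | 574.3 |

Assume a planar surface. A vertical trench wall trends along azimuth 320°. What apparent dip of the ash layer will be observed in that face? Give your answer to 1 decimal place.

Let the plane be z = a·easting + b·northing + c.
SP-3−SP-2: −115a − 923b = 500.9;  SP-4−SP-2: −397a − 300b = 500.9.
Solving gives a = −0.94014, b = −0.42555.
Unit vector along 320° is (sin 320°, cos 320°) = (-0.6428, 0.7660).
Slope in that direction = a·(-0.6428) + b·(0.7660) = 0.27832.
Apparent dip = arctan|0.27832| = 15.6° (true dip is 45.9°, so apparent ≤ true as expected).

15.6°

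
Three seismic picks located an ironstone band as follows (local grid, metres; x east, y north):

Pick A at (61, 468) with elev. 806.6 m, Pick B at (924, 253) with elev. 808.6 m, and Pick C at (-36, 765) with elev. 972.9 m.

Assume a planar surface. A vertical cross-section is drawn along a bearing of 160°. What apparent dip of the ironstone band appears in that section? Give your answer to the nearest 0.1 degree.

27.5°

Let the plane be z = a·x + b·y + c.
Pick B−Pick A: 863a − 215b = 2;  Pick C−Pick A: −97a + 297b = 166.3.
Solving gives a = 0.15437, b = 0.61035.
Unit vector along 160° is (sin 160°, cos 160°) = (0.3420, -0.9397).
Slope in that direction = a·(0.3420) + b·(-0.9397) = −0.52074.
Apparent dip = arctan|0.52074| = 27.5° (true dip is 32.2°, so apparent ≤ true as expected).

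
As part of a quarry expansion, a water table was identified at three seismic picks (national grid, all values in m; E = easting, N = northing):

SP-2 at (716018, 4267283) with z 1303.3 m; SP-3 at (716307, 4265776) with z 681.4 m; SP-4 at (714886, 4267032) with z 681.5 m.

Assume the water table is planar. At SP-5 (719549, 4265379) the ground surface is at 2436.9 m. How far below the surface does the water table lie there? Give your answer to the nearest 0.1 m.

Let the plane be z = a·E + b·N + c.
SP-3−SP-2: 289a − 1507b = −621.9;  SP-4−SP-2: −1132a − 251b = −621.8.
Solving gives a = 0.439118329, b = 0.496884670.
Then c = 1303.3 − a·716018 − b·4267283 = −2433460.83.
At (719549, 4265379): z_contact = 315967.15 + 2119401.43 − 2433460.83 = 1907.76 m.
Depth below ground = 2436.9 − 1907.76 = 529.1 m.

529.1 m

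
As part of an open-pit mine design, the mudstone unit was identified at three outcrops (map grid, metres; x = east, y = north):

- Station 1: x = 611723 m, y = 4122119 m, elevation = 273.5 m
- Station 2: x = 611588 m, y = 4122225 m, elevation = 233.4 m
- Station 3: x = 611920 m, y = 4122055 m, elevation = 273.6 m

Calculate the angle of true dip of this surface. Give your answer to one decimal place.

Let the plane be z = a·x + b·y + c.
Station 2−Station 1: −135a + 106b = −40.1;  Station 3−Station 1: 197a − 64b = 0.1.
Solving gives a = −0.20877, b = −0.64419.
Gradient magnitude |∇z| = √(a² + b²) = √(0.04359 + 0.41498) = 0.67718.
True dip = arctan(0.67718) = 34.1°, dipping toward NNE (azimuth ≈ 018°).

34.1°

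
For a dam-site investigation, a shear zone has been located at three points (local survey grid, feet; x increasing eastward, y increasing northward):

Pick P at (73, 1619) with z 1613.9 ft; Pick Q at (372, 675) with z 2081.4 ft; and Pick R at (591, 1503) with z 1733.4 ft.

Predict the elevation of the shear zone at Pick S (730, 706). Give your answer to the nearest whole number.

Let the plane be z = a·x + b·y + c.
Pick Q−Pick P: 299a − 944b = 467.5;  Pick R−Pick P: 518a − 116b = 119.5.
Solving gives a = 0.12894, b = −0.45439.
Then c = 1613.9 − a·73 − b·1619 = 2340.15.
At (730, 706): z = 94.1 − 320.8 + 2340.15 = 2113.5 ft.

2113 ft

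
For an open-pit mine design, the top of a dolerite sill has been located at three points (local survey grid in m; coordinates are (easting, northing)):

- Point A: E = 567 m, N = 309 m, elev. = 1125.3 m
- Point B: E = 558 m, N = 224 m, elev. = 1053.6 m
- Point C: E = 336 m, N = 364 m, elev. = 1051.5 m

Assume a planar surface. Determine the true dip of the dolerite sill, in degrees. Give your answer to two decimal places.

43.19°

Let the plane be z = a·E + b·N + c.
Point B−Point A: −9a − 85b = −71.7;  Point C−Point A: −231a + 55b = −73.8.
Solving gives a = 0.50753, b = 0.78979.
Gradient magnitude |∇z| = √(a² + b²) = √(0.25758 + 0.62377) = 0.93880.
True dip = arctan(0.93880) = 43.19°, dipping toward SSW (azimuth ≈ 213°).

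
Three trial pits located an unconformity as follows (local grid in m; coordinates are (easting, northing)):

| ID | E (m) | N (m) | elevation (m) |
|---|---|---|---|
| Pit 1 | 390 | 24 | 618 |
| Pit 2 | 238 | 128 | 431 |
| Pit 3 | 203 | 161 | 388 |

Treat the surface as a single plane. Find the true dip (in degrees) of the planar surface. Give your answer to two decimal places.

Two edge vectors: Pit 1→Pit 2 = (-152, 104, -187), Pit 1→Pit 3 = (-187, 137, -230).
Normal n = (Pit 1→Pit 2) × (Pit 1→Pit 3) = (1699, 9, -1376).
So ∂z/∂E = −n_x/n_z = 1.23474 and ∂z/∂N = −n_y/n_z = 0.00654.
Gradient magnitude |∇z| = √(a² + b²) = √(1.52458 + 0.00004) = 1.23476.
True dip = arctan(1.23476) = 51.00°, dipping toward W (azimuth ≈ 270°).

51.00°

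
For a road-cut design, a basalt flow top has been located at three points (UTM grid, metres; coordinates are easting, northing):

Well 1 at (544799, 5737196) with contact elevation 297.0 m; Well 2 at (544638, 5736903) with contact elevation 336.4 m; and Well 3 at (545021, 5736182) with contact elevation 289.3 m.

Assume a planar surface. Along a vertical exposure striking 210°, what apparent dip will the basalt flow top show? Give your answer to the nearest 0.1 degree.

Two edge vectors: Well 1→Well 2 = (-161, -293, 39.4), Well 1→Well 3 = (222, -1014, -7.7).
Normal n = (Well 1→Well 2) × (Well 1→Well 3) = (42207.7, 7507.1, 228300).
So ∂z/∂easting = −n_x/n_z = −0.18488 and ∂z/∂northing = −n_y/n_z = −0.03288.
Unit vector along 210° is (sin 210°, cos 210°) = (-0.5000, -0.8660).
Slope in that direction = a·(-0.5000) + b·(-0.8660) = 0.12092.
Apparent dip = arctan|0.12092| = 6.9° (true dip is 10.6°, so apparent ≤ true as expected).

6.9°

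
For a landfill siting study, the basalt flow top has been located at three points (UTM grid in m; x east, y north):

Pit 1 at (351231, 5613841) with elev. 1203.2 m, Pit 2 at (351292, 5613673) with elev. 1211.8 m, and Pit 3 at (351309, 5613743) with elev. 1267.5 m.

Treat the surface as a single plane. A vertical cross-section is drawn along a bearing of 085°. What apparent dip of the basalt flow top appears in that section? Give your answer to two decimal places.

55.07°

Two edge vectors: Pit 1→Pit 2 = (61, -168, 8.6), Pit 1→Pit 3 = (78, -98, 64.3).
Normal n = (Pit 1→Pit 2) × (Pit 1→Pit 3) = (-9959.6, -3251.5, 7126).
So ∂z/∂x = −n_x/n_z = 1.39764 and ∂z/∂y = −n_y/n_z = 0.45629.
Unit vector along 085° is (sin 85°, cos 85°) = (0.9962, 0.0872).
Slope in that direction = a·(0.9962) + b·(0.0872) = 1.43209.
Apparent dip = arctan|1.43209| = 55.07° (true dip is 55.8°, so apparent ≤ true as expected).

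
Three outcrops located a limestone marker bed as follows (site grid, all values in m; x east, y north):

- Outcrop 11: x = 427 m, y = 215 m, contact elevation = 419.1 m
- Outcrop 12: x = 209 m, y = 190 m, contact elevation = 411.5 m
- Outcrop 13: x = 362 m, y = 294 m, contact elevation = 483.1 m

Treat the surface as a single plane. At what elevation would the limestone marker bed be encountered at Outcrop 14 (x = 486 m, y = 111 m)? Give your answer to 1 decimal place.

336.3 m

Two edge vectors: Outcrop 11→Outcrop 12 = (-218, -25, -7.6), Outcrop 11→Outcrop 13 = (-65, 79, 64).
Normal n = (Outcrop 11→Outcrop 12) × (Outcrop 11→Outcrop 13) = (-999.6, 14446, -18847).
So ∂z/∂x = −n_x/n_z = −0.05304 and ∂z/∂y = −n_y/n_z = 0.76649.
Intercept c from Outcrop 11: 419.1 + 22.65 − 164.79 = 276.95.
At (486, 111): z = −25.8 + 85.1 + 276.95 = 336.3 m.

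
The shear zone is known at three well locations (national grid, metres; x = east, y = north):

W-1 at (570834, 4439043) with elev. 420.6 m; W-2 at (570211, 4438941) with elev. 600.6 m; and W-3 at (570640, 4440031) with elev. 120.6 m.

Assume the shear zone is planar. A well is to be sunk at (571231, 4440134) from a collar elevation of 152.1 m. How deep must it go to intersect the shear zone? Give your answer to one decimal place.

Let the plane be z = a·x + b·y + c.
W-2−W-1: −623a − 102b = 180;  W-3−W-1: −194a + 988b = −300.
Solving gives a = −0.231760143, b = −0.349151283.
Then c = 420.6 − a·570834 − b·4439043 = 1682614.73.
At (571231, 4440134): z_contact = −132388.58 − 1550278.48 + 1682614.73 = -52.33 m.
Depth below ground = 152.1 − (-52.33) = 204.4 m.

204.4 m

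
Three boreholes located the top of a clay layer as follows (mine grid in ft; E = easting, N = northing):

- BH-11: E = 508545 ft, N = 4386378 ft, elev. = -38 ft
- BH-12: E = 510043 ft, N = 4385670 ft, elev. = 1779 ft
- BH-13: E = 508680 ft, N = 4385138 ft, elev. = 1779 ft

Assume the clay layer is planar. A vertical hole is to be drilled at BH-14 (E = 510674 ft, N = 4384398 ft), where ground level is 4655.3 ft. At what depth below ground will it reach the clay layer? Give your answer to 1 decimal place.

742.2 ft

Let the plane be z = a·E + b·N + c.
BH-12−BH-11: 1498a − 708b = 1817;  BH-13−BH-11: 135a − 1240b = 1817.
Solving gives a = 0.548624811, b = −1.405593267.
Then c = -38 − a·508545 − b·4386378 = 5886424.98.
At (510674, 4384398): z_contact = 280168.43 − 6162680.31 + 5886424.98 = 3913.10 ft.
Depth below ground = 4655.3 − 3913.10 = 742.2 ft.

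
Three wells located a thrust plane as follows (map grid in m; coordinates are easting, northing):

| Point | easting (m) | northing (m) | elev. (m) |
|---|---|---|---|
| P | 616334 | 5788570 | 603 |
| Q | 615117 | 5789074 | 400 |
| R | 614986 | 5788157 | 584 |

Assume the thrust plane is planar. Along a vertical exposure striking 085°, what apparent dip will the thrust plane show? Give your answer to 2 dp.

Let the plane be z = a·easting + b·northing + c.
Q−P: −1217a + 504b = −203;  R−P: −1348a − 413b = −19.
Solving gives a = 0.07903, b = −0.21194.
Unit vector along 085° is (sin 85°, cos 85°) = (0.9962, 0.0872).
Slope in that direction = a·(0.9962) + b·(0.0872) = 0.06026.
Apparent dip = arctan|0.06026| = 3.45° (true dip is 12.7°, so apparent ≤ true as expected).

3.45°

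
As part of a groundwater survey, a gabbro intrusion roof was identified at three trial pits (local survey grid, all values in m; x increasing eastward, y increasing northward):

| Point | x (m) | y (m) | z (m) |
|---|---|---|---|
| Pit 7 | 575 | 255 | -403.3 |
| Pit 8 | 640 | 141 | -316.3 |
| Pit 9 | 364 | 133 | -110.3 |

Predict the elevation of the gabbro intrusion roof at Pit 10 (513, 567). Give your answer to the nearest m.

Let the plane be z = a·x + b·y + c.
Pit 8−Pit 7: 65a − 114b = 87;  Pit 9−Pit 7: −211a − 122b = 293.
Solving gives a = −0.71248, b = −1.16940.
Then c = -403.3 − a·575 − b·255 = 304.57.
At (513, 567): z = −365.5 − 663.0 + 304.57 = -724.0 m.

-724 m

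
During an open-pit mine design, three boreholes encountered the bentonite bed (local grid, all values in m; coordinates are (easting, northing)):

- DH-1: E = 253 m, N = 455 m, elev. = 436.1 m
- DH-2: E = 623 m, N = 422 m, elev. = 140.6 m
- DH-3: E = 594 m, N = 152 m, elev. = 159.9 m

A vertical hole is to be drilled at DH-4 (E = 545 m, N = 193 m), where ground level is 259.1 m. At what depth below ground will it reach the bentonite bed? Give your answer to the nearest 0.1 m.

Let the plane be z = a·E + b·N + c.
DH-2−DH-1: 370a − 33b = −295.5;  DH-3−DH-1: 341a − 303b = −276.2.
Solving gives a = −0.79739, b = 0.01416.
Then c = 436.1 − a·253 − b·455 = 631.39.
At (545, 193): z_contact = −434.58 + 2.73 + 631.39 = 199.55 m.
Depth below ground = 259.1 − 199.55 = 59.5 m.

59.5 m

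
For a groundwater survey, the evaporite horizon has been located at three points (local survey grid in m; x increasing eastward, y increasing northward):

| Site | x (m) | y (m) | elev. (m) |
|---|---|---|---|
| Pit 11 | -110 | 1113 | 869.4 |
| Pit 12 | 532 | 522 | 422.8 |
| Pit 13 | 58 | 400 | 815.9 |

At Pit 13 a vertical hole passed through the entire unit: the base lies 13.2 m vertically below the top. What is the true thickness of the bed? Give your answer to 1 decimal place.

Let the plane be z = a·x + b·y + c.
Pit 12−Pit 11: 642a − 591b = −446.6;  Pit 13−Pit 11: 168a − 713b = −53.5.
Solving gives a = −0.80011, b = −0.11349.
|∇z| = √(a²+b²) = 0.80812, so dip δ = arctan(0.80812) = 38.94°.
True thickness = vertical thickness × cos δ = 13.2 × cos 38.94° = 10.3 m.

10.3 m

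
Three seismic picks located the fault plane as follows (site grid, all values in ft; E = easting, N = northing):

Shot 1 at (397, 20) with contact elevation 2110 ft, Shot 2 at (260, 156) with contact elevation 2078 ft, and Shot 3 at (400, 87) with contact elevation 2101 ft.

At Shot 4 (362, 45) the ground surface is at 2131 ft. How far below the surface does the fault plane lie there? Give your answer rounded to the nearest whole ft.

28 ft

Let the plane be z = a·E + b·N + c.
Shot 2−Shot 1: −137a + 136b = −32;  Shot 3−Shot 1: 3a + 67b = −9.
Solving gives a = 0.09596, b = −0.13863.
Then c = 2110 − a·397 − b·20 = 2074.68.
At (362, 45): z_contact = 34.7 − 6.2 + 2074.68 = 2103.2 ft.
Depth below ground = 2131 − 2103.2 = 28 ft.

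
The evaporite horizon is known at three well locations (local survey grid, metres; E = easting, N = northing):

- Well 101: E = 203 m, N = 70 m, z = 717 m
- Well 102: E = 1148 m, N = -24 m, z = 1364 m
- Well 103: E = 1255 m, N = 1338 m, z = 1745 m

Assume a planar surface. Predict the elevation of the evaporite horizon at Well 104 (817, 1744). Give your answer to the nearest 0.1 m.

Let the plane be z = a·E + b·N + c.
Well 102−Well 101: 945a − 94b = 647;  Well 103−Well 101: 1052a + 1268b = 1028.
Solving gives a = 0.706957, b = 0.224196.
Then c = 717 − a·203 − b·70 = 557.79.
At (817, 1744): z = 577.6 + 391.0 + 557.79 = 1526.4 m.

1526.4 m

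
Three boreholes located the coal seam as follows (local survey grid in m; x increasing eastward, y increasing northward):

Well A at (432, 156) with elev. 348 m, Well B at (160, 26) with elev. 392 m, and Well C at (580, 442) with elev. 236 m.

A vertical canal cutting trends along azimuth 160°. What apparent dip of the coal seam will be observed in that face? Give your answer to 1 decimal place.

21.6°

Two edge vectors: Well A→Well B = (-272, -130, 44), Well A→Well C = (148, 286, -112).
Normal n = (Well A→Well B) × (Well A→Well C) = (1976, -23952, -58552).
So ∂z/∂x = −n_x/n_z = 0.03375 and ∂z/∂y = −n_y/n_z = −0.40907.
Unit vector along 160° is (sin 160°, cos 160°) = (0.3420, -0.9397).
Slope in that direction = a·(0.3420) + b·(-0.9397) = 0.39594.
Apparent dip = arctan|0.39594| = 21.6° (true dip is 22.3°, so apparent ≤ true as expected).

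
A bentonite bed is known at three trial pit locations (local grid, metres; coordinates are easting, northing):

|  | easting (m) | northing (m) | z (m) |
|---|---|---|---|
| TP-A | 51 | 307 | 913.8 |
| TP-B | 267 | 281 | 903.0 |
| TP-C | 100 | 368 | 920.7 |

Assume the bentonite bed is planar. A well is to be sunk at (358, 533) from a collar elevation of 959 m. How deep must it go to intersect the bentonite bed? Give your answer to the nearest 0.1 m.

23.8 m

Let the plane be z = a·easting + b·northing + c.
TP-B−TP-A: 216a − 26b = −10.8;  TP-C−TP-A: 49a + 61b = 6.9.
Solving gives a = −0.03318, b = 0.13976.
Then c = 913.8 − a·51 − b·307 = 872.58.
At (358, 533): z_contact = −11.88 + 74.49 + 872.58 = 935.20 m.
Depth below ground = 959 − 935.20 = 23.8 m.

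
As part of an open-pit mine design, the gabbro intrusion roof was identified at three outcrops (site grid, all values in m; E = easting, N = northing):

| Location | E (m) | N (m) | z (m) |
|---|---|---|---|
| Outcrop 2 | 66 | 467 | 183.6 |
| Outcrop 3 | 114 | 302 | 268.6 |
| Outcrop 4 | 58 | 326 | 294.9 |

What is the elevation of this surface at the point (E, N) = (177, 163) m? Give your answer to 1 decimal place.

Two edge vectors: Outcrop 2→Outcrop 3 = (48, -165, 85), Outcrop 2→Outcrop 4 = (-8, -141, 111.3).
Normal n = (Outcrop 2→Outcrop 3) × (Outcrop 2→Outcrop 4) = (-6379.5, -6022.4, -8088).
So ∂z/∂E = −n_x/n_z = −0.78876 and ∂z/∂N = −n_y/n_z = −0.74461.
Intercept c from Outcrop 2: 183.6 + 52.06 + 347.73 = 583.39.
At (177, 163): z = −139.6 − 121.4 + 583.39 = 322.4 m.

322.4 m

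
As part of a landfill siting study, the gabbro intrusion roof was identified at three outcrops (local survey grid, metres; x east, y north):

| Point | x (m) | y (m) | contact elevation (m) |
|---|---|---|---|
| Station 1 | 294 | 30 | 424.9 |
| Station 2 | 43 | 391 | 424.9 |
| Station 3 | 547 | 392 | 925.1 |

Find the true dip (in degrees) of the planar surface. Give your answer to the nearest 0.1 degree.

Let the plane be z = a·x + b·y + c.
Station 2−Station 1: −251a + 361b = 0;  Station 3−Station 1: 253a + 362b = 500.2.
Solving gives a = 0.99109, b = 0.68910.
Gradient magnitude |∇z| = √(a² + b²) = √(0.98227 + 0.47486) = 1.20711.
True dip = arctan(1.20711) = 50.4°, dipping toward SW (azimuth ≈ 235°).

50.4°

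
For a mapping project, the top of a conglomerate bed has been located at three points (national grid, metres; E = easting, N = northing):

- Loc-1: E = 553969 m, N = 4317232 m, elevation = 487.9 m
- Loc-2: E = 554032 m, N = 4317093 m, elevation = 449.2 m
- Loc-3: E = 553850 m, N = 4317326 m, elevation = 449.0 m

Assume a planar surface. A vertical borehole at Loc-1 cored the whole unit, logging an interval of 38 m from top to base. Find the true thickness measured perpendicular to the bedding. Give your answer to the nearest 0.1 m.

Two edge vectors: Loc-1→Loc-2 = (63, -139, -38.7), Loc-1→Loc-3 = (-119, 94, -38.9).
Normal n = (Loc-1→Loc-2) × (Loc-1→Loc-3) = (9044.9, 7056, -10619).
So ∂z/∂E = −n_x/n_z = 0.85177 and ∂z/∂N = −n_y/n_z = 0.66447.
|∇z| = √(a²+b²) = 1.08029, so dip δ = arctan(1.08029) = 47.21°.
True thickness = vertical thickness × cos δ = 38 × cos 47.21° = 25.8 m.

25.8 m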